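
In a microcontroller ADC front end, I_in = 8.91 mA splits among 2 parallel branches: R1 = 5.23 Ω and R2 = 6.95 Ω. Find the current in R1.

I ≈ 5.08 mA

Two-branch current divider: I_k = I_in · R_other/(R_1 + R_2).
So I = 8.91 × 6.95/12.18 = 5.084 mA.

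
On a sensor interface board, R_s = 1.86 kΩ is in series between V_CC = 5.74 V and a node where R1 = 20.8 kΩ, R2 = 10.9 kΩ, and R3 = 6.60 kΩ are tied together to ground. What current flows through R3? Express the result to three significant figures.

I ≈ 0.564 mA

Parallel bank: R_p = 1/(1/20.8 + 1/10.9 + 1/6.60) = 3.432 kΩ.
Node voltage V_A = V_CC · R_p/(R_s + R_p) = 5.74 × 0.6486 = 3.723 V.
Branch current I = V_A/R3 = 3.723/6.60 = 0.5640 mA.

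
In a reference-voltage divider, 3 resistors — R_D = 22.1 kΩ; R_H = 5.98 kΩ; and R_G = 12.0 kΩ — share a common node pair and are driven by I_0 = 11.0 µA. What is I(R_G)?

I ≈ 3.10 µA

ΣG = 1/22.1 + 1/5.98 + 1/12.0 = 0.2958.
By the current-divider rule, I = I_0 · G_k/ΣG = 11.0 × 0.2817 = 3.099 µA.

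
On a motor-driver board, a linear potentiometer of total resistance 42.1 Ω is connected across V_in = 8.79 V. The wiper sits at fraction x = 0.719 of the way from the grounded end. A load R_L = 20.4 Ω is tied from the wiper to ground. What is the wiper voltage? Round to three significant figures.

Split the track: R_lower = x·R_p = 30.27 Ω, R_upper = (1−x)·R_p = 11.83 Ω.
Lower segment in parallel with the load: 30.27 ‖ 20.4 = 12.19 Ω.
V_out = 8.79 × 12.19/(11.83 + 12.19) = 4.460 V.
(Unloaded: V_out = x·V_in = 6.32 V.)

V_out ≈ 4.46 V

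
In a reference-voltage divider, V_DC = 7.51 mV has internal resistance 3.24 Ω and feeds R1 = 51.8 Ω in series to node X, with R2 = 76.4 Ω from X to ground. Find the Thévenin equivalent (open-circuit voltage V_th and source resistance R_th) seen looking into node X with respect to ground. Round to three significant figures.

V_th ≈ 4.37 mV, R_th ≈ 32.0 Ω

R1' = 3.24 + 51.8 = 55.04 Ω (source resistance + R1).
Open-circuit (no load on X): V_th = V_DC · R2/(R1' + R2) = 7.51 × 76.4/(55.04 + 76.4) = 4.365 mV.
Looking into X with the source shorted: R_th = R1'·R2/(R1'+R2) = 55.04 × 76.4/131.4 = 31.99 Ω.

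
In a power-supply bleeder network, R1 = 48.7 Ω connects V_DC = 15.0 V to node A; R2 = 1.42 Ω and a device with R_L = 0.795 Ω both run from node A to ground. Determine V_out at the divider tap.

V_out ≈ 0.155 V

The load sits in parallel with R2, giving an effective lower resistance R2' = R2·R_L/(R2+R_L) = 0.5097 Ω.
Now apply the divider: V_out = 15.0 × 0.01036 = 0.1554 V.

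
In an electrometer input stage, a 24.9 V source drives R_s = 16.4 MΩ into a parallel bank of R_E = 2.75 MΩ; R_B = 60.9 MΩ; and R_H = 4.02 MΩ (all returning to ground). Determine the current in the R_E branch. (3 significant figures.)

I ≈ 0.800 µA

Combine the parallel branches: R_p = (1/2.75 + 1/60.9 + 1/4.02)⁻¹ = 1.590 MΩ.
Node voltage V_A = V_in · R_p/(R_s + R_p) = 24.9 × 0.08840 = 2.201 V.
Branch current I = V_A/R_E = 2.201/2.75 = 0.8004 µA.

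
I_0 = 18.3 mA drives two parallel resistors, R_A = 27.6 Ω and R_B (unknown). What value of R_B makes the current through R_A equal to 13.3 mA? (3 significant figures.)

R_B ≈ 73.4 Ω

Two-branch current divider: I_A = I_0 · R_B/(R_A + R_B).
With f = 0.7268, R_B = R_A · f/(1−f) = 27.6 × 2.660 = 73.42 Ω.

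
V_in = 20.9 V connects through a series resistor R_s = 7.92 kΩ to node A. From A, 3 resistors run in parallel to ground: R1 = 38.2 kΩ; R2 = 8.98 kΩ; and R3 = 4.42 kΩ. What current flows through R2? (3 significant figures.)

I ≈ 0.600 mA

Equivalent of the parallel group: R_p = 2.749 kΩ.
V_A by voltage divider: V_A = 20.9 × 2.749/(7.92 + 2.749) = 5.385 V.
Branch current I = V_A/R2 = 5.385/8.98 = 0.5997 mA.
(Check via current divider: I_total = 1.959 mA; share G_k/ΣG = 0.3061 → same result.)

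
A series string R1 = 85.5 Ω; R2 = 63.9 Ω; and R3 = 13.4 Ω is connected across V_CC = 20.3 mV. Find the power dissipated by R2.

P ≈ 0.994 µW

Series current I = V_CC/ΣR = 20.3/162.8 = 0.1247 mA.
P(R2) = I²·R2 = (0.1247)² × 63.9 = 0.9935 µW.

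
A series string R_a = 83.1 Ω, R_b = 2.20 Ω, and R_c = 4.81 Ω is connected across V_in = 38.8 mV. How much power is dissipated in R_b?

P ≈ 0.408 µW

The common current is I = 38.8/90.11 = 0.4306 mA.
P(R_b) = I²·R_b = (0.4306)² × 2.20 = 0.4079 µW.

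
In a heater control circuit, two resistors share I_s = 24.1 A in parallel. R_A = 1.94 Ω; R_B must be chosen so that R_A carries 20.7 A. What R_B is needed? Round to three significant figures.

Two-branch current divider: I_A = I_s · R_B/(R_A + R_B).
20.7/24.1 = R_B/(R_A + R_B) → R_B = R_A · (0.8589)/(1 − 0.8589) = 1.94 × 6.088 = 11.81 Ω.

R_B ≈ 11.8 Ω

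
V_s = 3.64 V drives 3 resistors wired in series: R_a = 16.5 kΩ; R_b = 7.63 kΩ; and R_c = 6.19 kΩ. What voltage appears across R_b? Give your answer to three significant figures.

V ≈ 0.916 V

Total series resistance ΣR = 16.5 + 7.63 + 6.19 = 30.32 kΩ.
V = V_s · R/ΣR = 3.64 × 0.2516 = 0.9160 V.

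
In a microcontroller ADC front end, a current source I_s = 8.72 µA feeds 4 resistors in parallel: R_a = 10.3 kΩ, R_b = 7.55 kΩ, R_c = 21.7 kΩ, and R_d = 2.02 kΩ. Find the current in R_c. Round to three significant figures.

I ≈ 0.521 µA

Conductances: ΣG = 1/10.3 + 1/7.55 + 1/21.7 + 1/2.02 = 0.7707 (1/kΩ).
By the current-divider rule, I = I_s · G_k/ΣG = 8.72 × 0.05980 = 0.5214 µA.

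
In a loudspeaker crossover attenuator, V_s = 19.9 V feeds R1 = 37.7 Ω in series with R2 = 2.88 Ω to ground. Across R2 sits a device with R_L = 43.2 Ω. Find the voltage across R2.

V_out ≈ 1.33 V

First combine the lower leg with the load: R2 ‖ R_L = 2.700 Ω.
Now apply the divider: V_out = 19.9 × 0.06683 = 1.330 V.
(Unloaded it would be 1.41 V; the load pulls it down.)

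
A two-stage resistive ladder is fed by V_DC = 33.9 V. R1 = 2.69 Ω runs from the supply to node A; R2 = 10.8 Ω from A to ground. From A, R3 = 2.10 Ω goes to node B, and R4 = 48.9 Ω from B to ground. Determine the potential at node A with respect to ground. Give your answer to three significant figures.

V_A ≈ 26.0 V

The second stage (R3 + R4 = 51.00 Ω) loads node A in parallel with R2.
R2 ‖ (R3+R4) = 8.913 Ω.
First divider: V_A = V_DC · 8.913/(2.69 + 8.913) = 26.04 V.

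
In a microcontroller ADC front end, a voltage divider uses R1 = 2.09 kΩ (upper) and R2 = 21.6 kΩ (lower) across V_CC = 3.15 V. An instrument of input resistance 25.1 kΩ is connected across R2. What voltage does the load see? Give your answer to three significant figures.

V_out ≈ 2.67 V

R2 ‖ R_L = (21.6 × 25.1)/(21.6 + 25.1) = 11.61 kΩ.
Then V_out = V_CC · R2'/(R1 + R2') = 3.15 × 11.61/13.70 = 2.669 V.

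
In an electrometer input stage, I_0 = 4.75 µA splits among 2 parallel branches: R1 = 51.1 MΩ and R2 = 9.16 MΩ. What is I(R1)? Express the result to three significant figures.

With just two branches, the current splits inversely with resistance.
I(R1) = 4.75 × 9.16/(51.1 + 9.16) = 4.75 × 0.1520 = 0.7220 µA.

I ≈ 0.722 µA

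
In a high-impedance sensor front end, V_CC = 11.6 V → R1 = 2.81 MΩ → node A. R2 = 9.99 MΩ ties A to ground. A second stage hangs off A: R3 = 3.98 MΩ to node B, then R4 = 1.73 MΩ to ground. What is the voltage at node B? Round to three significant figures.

V_B ≈ 1.98 V

Looking into the second stage from A: R3 + R4 = 5.710 MΩ appears in parallel with R2.
R2 ‖ (R3+R4) = 3.633 MΩ.
V_A = 11.6 × 3.633/(2.81 + 3.633) = 6.541 V.
Stage 2 is unloaded, so V_B = V_A · R4/(R3+R4) = 6.541 × 1.73/5.710 = 1.982 V.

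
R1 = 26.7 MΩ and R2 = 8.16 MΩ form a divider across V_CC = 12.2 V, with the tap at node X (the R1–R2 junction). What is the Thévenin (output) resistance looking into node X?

R_th ≈ 6.25 MΩ

Zeroing V_CC shorts the top of R1 to ground, so R_th = R1 ‖ R2 = 6.250 MΩ.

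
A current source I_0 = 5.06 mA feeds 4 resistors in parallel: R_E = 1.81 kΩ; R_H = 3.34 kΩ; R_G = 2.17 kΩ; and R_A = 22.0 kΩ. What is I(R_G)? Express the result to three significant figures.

Conductances: ΣG = 1/1.81 + 1/3.34 + 1/2.17 + 1/22.0 = 1.358 (1/kΩ).
R_G takes the fraction G_k/ΣG = 0.4608/1.358 = 0.3393, so I = 5.06 × 0.3393 = 1.717 mA.

I ≈ 1.72 mA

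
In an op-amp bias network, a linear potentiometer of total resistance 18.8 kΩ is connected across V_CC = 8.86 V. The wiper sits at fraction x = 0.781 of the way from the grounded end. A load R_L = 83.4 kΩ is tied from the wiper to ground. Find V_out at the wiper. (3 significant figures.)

V_out ≈ 6.66 V

Split the track: R_lower = x·R_p = 14.68 kΩ, R_upper = (1−x)·R_p = 4.117 kΩ.
R_L loads the lower segment: effective lower R = 12.48 kΩ.
Then V_out = V_CC · 12.48/(4.117 + 12.48) = 6.663 V.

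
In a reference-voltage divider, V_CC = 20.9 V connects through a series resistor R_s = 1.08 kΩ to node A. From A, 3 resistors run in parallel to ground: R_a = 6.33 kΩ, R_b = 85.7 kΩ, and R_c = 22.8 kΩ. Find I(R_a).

Combine the parallel branches: R_p = (1/6.33 + 1/85.7 + 1/22.8)⁻¹ = 4.684 kΩ.
V_A = 20.9 × 4.684/5.764 = 16.98 V.
Branch current I = V_A/R_a = 16.98/6.33 = 2.683 mA.
(Equivalently: I_total = 3.626 mA, then current-divider fraction G_k/ΣG = 0.7399.)

I ≈ 2.68 mA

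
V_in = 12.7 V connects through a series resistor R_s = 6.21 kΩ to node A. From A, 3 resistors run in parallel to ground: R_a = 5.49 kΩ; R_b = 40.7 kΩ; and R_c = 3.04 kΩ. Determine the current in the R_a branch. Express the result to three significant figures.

Combine the parallel branches: R_p = (1/5.49 + 1/40.7 + 1/3.04)⁻¹ = 1.867 kΩ.
Node voltage V_A = V_in · R_p/(R_s + R_p) = 12.7 × 0.2311 = 2.935 V.
Branch current I = V_A/R_a = 2.935/5.49 = 0.5347 mA.
(Check via current divider: I_total = 1.572 mA; share G_k/ΣG = 0.3400 → same result.)

I ≈ 0.535 mA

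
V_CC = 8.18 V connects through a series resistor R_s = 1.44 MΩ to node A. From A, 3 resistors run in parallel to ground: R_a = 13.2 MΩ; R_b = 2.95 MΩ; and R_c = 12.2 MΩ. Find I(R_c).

I ≈ 0.391 µA

Parallel bank: R_p = 1/(1/13.2 + 1/2.95 + 1/12.2) = 2.013 MΩ.
V_A by voltage divider: V_A = 8.18 × 2.013/(1.44 + 2.013) = 4.769 V.
Branch current I = V_A/R_c = 4.769/12.2 = 0.3909 µA.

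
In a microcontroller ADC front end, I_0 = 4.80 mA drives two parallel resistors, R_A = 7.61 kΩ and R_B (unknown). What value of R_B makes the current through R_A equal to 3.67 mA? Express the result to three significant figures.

Two-branch current divider: I_A = I_0 · R_B/(R_A + R_B).
With f = 0.7646, R_B = R_A · f/(1−f) = 7.61 × 3.248 = 24.72 kΩ.

R_B ≈ 24.7 kΩ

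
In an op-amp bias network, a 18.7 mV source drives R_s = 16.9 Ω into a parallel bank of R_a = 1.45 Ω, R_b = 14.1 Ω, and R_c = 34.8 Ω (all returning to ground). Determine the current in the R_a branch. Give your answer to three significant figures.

I ≈ 0.899 mA

Combine the parallel branches: R_p = (1/1.45 + 1/14.1 + 1/34.8)⁻¹ = 1.267 Ω.
Node voltage V_A = V_in · R_p/(R_s + R_p) = 18.7 × 0.06974 = 1.304 mV.
I(R_a) = V_A / R_a = 1.304/1.45 = 0.8994 mA.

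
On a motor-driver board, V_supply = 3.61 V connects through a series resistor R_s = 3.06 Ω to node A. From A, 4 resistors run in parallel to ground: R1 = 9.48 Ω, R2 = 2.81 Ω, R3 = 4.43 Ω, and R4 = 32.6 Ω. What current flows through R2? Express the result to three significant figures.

Parallel bank: R_p = 1/(1/9.48 + 1/2.81 + 1/4.43 + 1/32.6) = 1.393 Ω.
V_A by voltage divider: V_A = 3.61 × 1.393/(3.06 + 1.393) = 1.129 V.
Branch current I = V_A/R2 = 1.129/2.81 = 0.4019 A.
(Equivalently: I_total = 0.8107 A, then current-divider fraction G_k/ΣG = 0.4958.)

I ≈ 0.402 A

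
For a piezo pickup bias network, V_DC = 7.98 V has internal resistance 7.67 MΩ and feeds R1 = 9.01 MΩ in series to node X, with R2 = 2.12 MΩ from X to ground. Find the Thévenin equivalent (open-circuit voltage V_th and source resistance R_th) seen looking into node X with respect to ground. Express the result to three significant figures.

V_th ≈ 0.900 V, R_th ≈ 1.88 MΩ

R1' = 7.67 + 9.01 = 16.68 MΩ (source resistance + R1).
V_th is the unloaded tap voltage: V_DC · R2/(R1'+R2) = 7.98 × 0.1128 = 0.8999 V.
Looking into X with the source shorted: R_th = R1'·R2/(R1'+R2) = 16.68 × 2.12/18.80 = 1.881 MΩ.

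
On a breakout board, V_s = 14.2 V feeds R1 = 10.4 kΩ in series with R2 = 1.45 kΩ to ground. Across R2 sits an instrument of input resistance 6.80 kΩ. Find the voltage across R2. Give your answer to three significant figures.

The load sits in parallel with R2, giving an effective lower resistance R2' = R2·R_L/(R2+R_L) = 1.195 kΩ.
Voltage divider with the loaded lower leg: V_out = 14.2 × 1.195/(10.4 + 1.195) = 14.2 × 0.1031 = 1.464 V.

V_out ≈ 1.46 V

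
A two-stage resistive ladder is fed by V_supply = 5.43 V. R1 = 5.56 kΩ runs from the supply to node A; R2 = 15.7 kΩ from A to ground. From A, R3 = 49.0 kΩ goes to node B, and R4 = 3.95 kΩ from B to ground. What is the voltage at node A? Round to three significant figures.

Node A sees R2 in parallel with the series input of stage 2, R3 + R4 = 52.95 kΩ.
R2 ‖ (R3+R4) = 12.11 kΩ.
V_A = 5.43 × 12.11/(5.56 + 12.11) = 3.721 V.

V_A ≈ 3.72 V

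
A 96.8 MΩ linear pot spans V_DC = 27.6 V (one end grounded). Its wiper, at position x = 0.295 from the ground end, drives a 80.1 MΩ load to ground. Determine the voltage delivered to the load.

The pot divides into 68.24 MΩ above the wiper and 28.56 MΩ below.
R_L loads the lower segment: effective lower R = 21.05 MΩ.
Loaded-divider output: V_out = 27.6 × 0.2357 = 6.507 V.

V_out ≈ 6.51 V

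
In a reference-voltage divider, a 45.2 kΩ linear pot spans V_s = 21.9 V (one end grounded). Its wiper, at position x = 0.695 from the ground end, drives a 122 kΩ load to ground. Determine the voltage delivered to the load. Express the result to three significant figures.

Lower segment x·R_p = 31.41 kΩ; upper segment (1−x)·R_p = 13.79 kΩ.
R_L loads the lower segment: effective lower R = 24.98 kΩ.
Then V_out = V_s · 24.98/(13.79 + 24.98) = 14.11 V.

V_out ≈ 14.1 V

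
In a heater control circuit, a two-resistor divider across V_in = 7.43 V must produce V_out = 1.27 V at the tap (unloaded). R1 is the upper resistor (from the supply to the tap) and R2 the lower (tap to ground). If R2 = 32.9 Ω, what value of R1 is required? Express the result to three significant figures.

Required fraction k = V_out/V_in = 0.1709.
Rearranging, R1 = R2·(1−k)/k = 32.9 × 4.850 = 159.6 Ω.

R1 ≈ 160 Ω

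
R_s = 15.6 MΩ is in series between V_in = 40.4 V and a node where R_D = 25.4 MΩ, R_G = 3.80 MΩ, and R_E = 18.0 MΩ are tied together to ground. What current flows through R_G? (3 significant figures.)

Parallel bank: R_p = 1/(1/25.4 + 1/3.80 + 1/18.0) = 2.793 MΩ.
V_A = 40.4 × 2.793/18.39 = 6.134 V.
Branch current I = V_A/R_G = 6.134/3.80 = 1.614 µA.

I ≈ 1.61 µA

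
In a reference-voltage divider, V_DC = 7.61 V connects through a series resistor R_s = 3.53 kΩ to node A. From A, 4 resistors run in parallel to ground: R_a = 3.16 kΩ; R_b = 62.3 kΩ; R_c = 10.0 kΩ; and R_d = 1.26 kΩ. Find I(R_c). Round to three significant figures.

I ≈ 0.143 mA

Equivalent of the parallel group: R_p = 0.8156 kΩ.
V_A by voltage divider: V_A = 7.61 × 0.8156/(3.53 + 0.8156) = 1.428 V.
Branch current I = V_A/R_c = 1.428/10.0 = 0.1428 mA.
(Check via current divider: I_total = 1.751 mA; share G_k/ΣG = 0.08156 → same result.)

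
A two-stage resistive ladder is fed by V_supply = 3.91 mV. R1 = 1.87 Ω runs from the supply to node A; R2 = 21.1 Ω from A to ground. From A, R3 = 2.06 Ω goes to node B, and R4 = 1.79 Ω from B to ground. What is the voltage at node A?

Looking into the second stage from A: R3 + R4 = 3.850 Ω appears in parallel with R2.
Effective lower resistance at A: R2 ‖ 3.850 = 3.256 Ω.
First divider: V_A = V_supply · 3.256/(1.87 + 3.256) = 2.484 mV.

V_A ≈ 2.48 mV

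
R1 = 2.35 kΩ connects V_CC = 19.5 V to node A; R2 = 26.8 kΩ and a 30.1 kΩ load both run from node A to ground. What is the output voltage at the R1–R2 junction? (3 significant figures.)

R2 ‖ R_L = (26.8 × 30.1)/(26.8 + 30.1) = 14.18 kΩ.
Voltage divider with the loaded lower leg: V_out = 19.5 × 14.18/(2.35 + 14.18) = 19.5 × 0.8578 = 16.73 V.

V_out ≈ 16.7 V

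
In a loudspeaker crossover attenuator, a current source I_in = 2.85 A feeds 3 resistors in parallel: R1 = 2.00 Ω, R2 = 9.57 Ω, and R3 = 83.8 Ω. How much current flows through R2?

Total conductance ΣG = 1/2.00 + 1/9.57 + 1/83.8 = 0.6164 (units of 1/Ω).
R2 takes the fraction G_k/ΣG = 0.1045/0.6164 = 0.1695, so I = 2.85 × 0.1695 = 0.4831 A.

I ≈ 0.483 A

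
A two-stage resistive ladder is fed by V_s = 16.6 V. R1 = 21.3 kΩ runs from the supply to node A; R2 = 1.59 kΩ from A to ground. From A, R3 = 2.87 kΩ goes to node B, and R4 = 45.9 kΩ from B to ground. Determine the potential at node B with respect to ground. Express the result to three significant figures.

Node A sees R2 in parallel with the series input of stage 2, R3 + R4 = 48.77 kΩ.
R2 ‖ (R3+R4) = 1.540 kΩ.
So V_A = 16.6 × 0.06742 = 1.119 V.
V_B = V_A × 0.9412 = 1.053 V.

V_B ≈ 1.05 V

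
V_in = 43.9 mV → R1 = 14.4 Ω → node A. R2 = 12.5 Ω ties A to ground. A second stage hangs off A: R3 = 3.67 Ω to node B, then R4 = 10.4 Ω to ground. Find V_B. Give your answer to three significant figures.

V_B ≈ 10.2 mV

Node A sees R2 in parallel with the series input of stage 2, R3 + R4 = 14.07 Ω.
R2 ‖ (R3+R4) = 6.619 Ω.
V_A = 43.9 × 6.619/(14.4 + 6.619) = 13.82 mV.
Then the unloaded second divider: V_B = V_A × R4/(R3+R4) = 13.82 × 0.7392 = 10.22 mV.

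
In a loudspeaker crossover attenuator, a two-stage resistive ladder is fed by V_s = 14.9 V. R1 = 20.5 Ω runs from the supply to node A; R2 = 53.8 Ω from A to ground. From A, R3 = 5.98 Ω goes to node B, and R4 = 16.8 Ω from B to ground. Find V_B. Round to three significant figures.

Looking into the second stage from A: R3 + R4 = 22.78 Ω appears in parallel with R2.
Effective lower resistance at A: R2 ‖ 22.78 = 16.00 Ω.
First divider: V_A = V_s · 16.00/(20.5 + 16.00) = 6.532 V.
Stage 2 is unloaded, so V_B = V_A · R4/(R3+R4) = 6.532 × 16.8/22.78 = 4.818 V.

V_B ≈ 4.82 V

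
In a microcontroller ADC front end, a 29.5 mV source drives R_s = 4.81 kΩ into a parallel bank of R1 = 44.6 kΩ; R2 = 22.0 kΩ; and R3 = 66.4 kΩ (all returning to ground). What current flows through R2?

Equivalent of the parallel group: R_p = 12.06 kΩ.
Node voltage V_A = V_s · R_p/(R_s + R_p) = 29.5 × 0.7148 = 21.09 mV.
I(R2) = V_A / R2 = 21.09/22.0 = 0.9585 µA.

I ≈ 0.959 µA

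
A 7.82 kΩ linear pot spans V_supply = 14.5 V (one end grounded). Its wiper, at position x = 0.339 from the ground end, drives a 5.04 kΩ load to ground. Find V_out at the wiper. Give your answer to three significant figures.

V_out ≈ 3.65 V

Split the track: R_lower = x·R_p = 2.651 kΩ, R_upper = (1−x)·R_p = 5.169 kΩ.
Lower segment in parallel with the load: 2.651 ‖ 5.04 = 1.737 kΩ.
Then V_out = V_supply · 1.737/(5.169 + 1.737) = 3.647 V.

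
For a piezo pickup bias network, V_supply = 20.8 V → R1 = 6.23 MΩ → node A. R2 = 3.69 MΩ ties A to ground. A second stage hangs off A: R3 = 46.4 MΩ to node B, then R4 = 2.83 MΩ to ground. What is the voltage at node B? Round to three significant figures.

The second stage (R3 + R4 = 49.23 MΩ) loads node A in parallel with R2.
R2 ‖ (R3+R4) = 3.433 MΩ.
First divider: V_A = V_supply · 3.433/(6.23 + 3.433) = 7.389 V.
Stage 2 is unloaded, so V_B = V_A · R4/(R3+R4) = 7.389 × 2.83/49.23 = 0.4248 V.

V_B ≈ 0.425 V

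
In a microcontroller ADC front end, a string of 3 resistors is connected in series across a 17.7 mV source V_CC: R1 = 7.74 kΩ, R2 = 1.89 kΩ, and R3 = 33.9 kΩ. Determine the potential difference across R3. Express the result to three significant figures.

Total series resistance ΣR = 7.74 + 1.89 + 33.9 = 43.53 kΩ.
By the voltage-divider rule, V = 17.7 × 33.90/43.53 = 13.78 mV.

V ≈ 13.8 mV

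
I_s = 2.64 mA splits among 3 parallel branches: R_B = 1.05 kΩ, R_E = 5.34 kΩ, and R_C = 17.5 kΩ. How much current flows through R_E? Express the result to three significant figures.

I ≈ 0.413 mA

Total conductance ΣG = 1/1.05 + 1/5.34 + 1/17.5 = 1.197 (units of 1/kΩ).
R_E takes the fraction G_k/ΣG = 0.1873/1.197 = 0.1565, so I = 2.64 × 0.1565 = 0.4131 mA.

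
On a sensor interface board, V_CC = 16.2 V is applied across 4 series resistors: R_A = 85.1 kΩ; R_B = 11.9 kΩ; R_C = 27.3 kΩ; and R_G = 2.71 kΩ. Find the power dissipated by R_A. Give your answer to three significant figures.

P ≈ 1.38 mW

The common current is I = 16.2/127.0 = 0.1275 mA.
P(R_A) = I²·R_A = (0.1275)² × 85.1 = 1.384 mW.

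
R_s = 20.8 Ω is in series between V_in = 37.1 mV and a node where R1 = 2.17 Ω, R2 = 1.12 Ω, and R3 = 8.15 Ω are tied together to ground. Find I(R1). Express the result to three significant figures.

Combine the parallel branches: R_p = (1/2.17 + 1/1.12 + 1/8.15)⁻¹ = 0.6773 Ω.
V_A = 37.1 × 0.6773/21.48 = 1.170 mV.
I(R1) = V_A / R1 = 1.170/2.17 = 0.5392 mA.

I ≈ 0.539 mA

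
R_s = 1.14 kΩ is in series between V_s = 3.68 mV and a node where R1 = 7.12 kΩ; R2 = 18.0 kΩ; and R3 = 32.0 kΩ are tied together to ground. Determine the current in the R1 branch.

I ≈ 0.411 µA

Combine the parallel branches: R_p = (1/7.12 + 1/18.0 + 1/32.0)⁻¹ = 4.400 kΩ.
V_A = 3.68 × 4.400/5.540 = 2.923 mV.
Branch current I = V_A/R1 = 2.923/7.12 = 0.4105 µA.
(Check via current divider: I_total = 0.6642 µA; share G_k/ΣG = 0.6180 → same result.)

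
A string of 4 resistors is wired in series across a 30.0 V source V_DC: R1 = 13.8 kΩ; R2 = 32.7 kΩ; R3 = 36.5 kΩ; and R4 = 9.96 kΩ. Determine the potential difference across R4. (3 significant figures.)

Total series resistance ΣR = 13.8 + 32.7 + 36.5 + 9.96 = 92.96 kΩ.
Voltage divider: V = V_DC · (9.960 / 92.96) = 30.0 × 0.1071 = 3.214 V.

V ≈ 3.21 V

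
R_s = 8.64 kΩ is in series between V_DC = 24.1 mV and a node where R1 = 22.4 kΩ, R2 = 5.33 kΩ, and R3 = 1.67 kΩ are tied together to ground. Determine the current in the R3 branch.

Equivalent of the parallel group: R_p = 1.203 kΩ.
Node voltage V_A = V_DC · R_p/(R_s + R_p) = 24.1 × 0.1222 = 2.946 mV.
Branch current I = V_A/R3 = 2.946/1.67 = 1.764 µA.
(Equivalently: I_total = 2.448 µA, then current-divider fraction G_k/ΣG = 0.7205.)

I ≈ 1.76 µA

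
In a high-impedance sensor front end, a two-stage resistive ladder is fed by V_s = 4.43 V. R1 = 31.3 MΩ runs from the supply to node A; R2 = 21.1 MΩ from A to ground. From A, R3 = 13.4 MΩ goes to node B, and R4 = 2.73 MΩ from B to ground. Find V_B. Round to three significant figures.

Looking into the second stage from A: R3 + R4 = 16.13 MΩ appears in parallel with R2.
Effective lower resistance at A: R2 ‖ 16.13 = 9.142 MΩ.
First divider: V_A = V_s · 9.142/(31.3 + 9.142) = 1.001 V.
V_B = V_A × 0.1692 = 0.1695 V.

V_B ≈ 0.169 V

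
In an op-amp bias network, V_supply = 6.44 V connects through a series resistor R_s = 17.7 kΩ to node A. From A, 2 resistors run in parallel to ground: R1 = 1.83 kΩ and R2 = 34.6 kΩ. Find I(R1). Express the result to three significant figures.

I ≈ 0.315 mA

Parallel bank: R_p = 1/(1/1.83 + 1/34.6) = 1.738 kΩ.
V_A by voltage divider: V_A = 6.44 × 1.738/(17.7 + 1.738) = 0.5758 V.
Branch current I = V_A/R1 = 0.5758/1.83 = 0.3147 mA.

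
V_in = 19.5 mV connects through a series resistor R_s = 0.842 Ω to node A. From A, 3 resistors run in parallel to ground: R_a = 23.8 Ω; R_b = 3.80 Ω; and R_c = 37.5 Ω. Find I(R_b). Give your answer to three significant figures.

I ≈ 4.01 mA

Equivalent of the parallel group: R_p = 3.013 Ω.
V_A = 19.5 × 3.013/3.855 = 15.24 mV.
I(R_b) = V_A / R_b = 15.24/3.80 = 4.011 mA.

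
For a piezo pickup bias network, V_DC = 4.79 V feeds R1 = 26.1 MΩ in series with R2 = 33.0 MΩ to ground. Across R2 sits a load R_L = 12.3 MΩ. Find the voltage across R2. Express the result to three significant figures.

The load sits in parallel with R2, giving an effective lower resistance R2' = R2·R_L/(R2+R_L) = 8.960 MΩ.
Voltage divider with the loaded lower leg: V_out = 4.79 × 8.960/(26.1 + 8.960) = 4.79 × 0.2556 = 1.224 V.

V_out ≈ 1.22 V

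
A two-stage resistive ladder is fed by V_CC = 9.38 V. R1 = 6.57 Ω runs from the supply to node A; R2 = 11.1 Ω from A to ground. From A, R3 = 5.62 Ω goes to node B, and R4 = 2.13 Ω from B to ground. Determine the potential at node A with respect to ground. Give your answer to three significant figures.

Node A sees R2 in parallel with the series input of stage 2, R3 + R4 = 7.750 Ω.
Effective lower resistance at A: R2 ‖ 7.750 = 4.564 Ω.
First divider: V_A = V_CC · 4.564/(6.57 + 4.564) = 3.845 V.

V_A ≈ 3.84 V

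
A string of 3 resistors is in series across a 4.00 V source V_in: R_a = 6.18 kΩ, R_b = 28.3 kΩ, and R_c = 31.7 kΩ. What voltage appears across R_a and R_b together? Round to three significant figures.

V ≈ 2.08 V

ΣR = 6.18 + 28.3 + 31.7 = 66.18 kΩ.
R_{R_a..R_b} = 6.18 + 28.3 = 34.48 kΩ.
V = V_in · R/ΣR = 4.00 × 0.5210 = 2.084 V.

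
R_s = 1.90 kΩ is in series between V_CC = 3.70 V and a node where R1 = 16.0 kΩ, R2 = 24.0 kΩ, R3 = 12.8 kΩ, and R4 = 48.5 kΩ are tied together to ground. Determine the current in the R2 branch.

Equivalent of the parallel group: R_p = 4.928 kΩ.
V_A by voltage divider: V_A = 3.70 × 4.928/(1.90 + 4.928) = 2.670 V.
Branch current I = V_A/R2 = 2.670/24.0 = 0.1113 mA.

I ≈ 0.111 mA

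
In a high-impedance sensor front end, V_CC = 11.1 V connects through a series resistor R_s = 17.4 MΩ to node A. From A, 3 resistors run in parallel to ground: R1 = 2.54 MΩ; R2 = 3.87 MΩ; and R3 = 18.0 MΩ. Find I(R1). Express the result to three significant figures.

Combine the parallel branches: R_p = (1/2.54 + 1/3.87 + 1/18.0)⁻¹ = 1.413 MΩ.
V_A by voltage divider: V_A = 11.1 × 1.413/(17.4 + 1.413) = 0.8338 V.
I(R1) = V_A / R1 = 0.8338/2.54 = 0.3283 µA.

I ≈ 0.328 µA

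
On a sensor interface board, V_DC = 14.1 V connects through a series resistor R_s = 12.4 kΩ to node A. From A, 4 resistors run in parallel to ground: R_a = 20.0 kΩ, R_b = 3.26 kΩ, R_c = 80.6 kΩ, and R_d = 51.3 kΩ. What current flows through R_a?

Combine the parallel branches: R_p = (1/20.0 + 1/3.26 + 1/80.6 + 1/51.3)⁻¹ = 2.573 kΩ.
Node voltage V_A = V_DC · R_p/(R_s + R_p) = 14.1 × 0.1718 = 2.423 V.
I(R_a) = V_A / R_a = 2.423/20.0 = 0.1211 mA.

I ≈ 0.121 mA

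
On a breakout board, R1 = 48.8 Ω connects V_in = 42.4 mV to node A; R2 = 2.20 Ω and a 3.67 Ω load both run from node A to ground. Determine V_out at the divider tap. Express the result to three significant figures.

V_out ≈ 1.16 mV

First combine the lower leg with the load: R2 ‖ R_L = 1.375 Ω.
Now apply the divider: V_out = 42.4 × 0.02741 = 1.162 mV.
(Unloaded it would be 1.83 mV; the load pulls it down.)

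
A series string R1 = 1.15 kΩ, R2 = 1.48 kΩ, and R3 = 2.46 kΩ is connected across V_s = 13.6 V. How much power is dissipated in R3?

P ≈ 17.6 mW

ΣR = 5.090 kΩ → I = 13.6/5.090 = 2.672 mA.
P(R3) = I²·R3 = (2.672)² × 2.46 = 17.56 mW.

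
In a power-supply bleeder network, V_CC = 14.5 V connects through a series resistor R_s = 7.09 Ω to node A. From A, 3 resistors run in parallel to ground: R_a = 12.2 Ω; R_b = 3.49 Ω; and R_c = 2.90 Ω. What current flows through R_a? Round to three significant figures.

Equivalent of the parallel group: R_p = 1.402 Ω.
Node voltage V_A = V_CC · R_p/(R_s + R_p) = 14.5 × 0.1651 = 2.394 V.
I(R_a) = V_A / R_a = 2.394/12.2 = 0.1962 A.
(Equivalently: I_total = 1.708 A, then current-divider fraction G_k/ΣG = 0.1149.)

I ≈ 0.196 A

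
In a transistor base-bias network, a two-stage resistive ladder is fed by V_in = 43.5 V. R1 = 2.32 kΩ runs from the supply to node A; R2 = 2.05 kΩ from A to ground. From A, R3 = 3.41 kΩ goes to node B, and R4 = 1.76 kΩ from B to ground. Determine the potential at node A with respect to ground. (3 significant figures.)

V_A ≈ 16.9 V

Looking into the second stage from A: R3 + R4 = 5.170 kΩ appears in parallel with R2.
R2 ‖ (R3+R4) = 1.468 kΩ.
First divider: V_A = V_in · 1.468/(2.32 + 1.468) = 16.86 V.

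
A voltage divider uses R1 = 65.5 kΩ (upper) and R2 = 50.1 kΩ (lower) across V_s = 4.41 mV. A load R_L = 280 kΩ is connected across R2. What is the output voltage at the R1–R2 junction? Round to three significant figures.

The load sits in parallel with R2, giving an effective lower resistance R2' = R2·R_L/(R2+R_L) = 42.50 kΩ.
Then V_out = V_s · R2'/(R1 + R2') = 4.41 × 42.50/108.0 = 1.735 mV.
(Unloaded it would be 1.91 mV; the load pulls it down.)

V_out ≈ 1.74 mV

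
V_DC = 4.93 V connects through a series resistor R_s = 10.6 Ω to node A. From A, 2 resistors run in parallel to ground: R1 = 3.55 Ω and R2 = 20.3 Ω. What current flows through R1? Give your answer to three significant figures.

Parallel bank: R_p = 1/(1/3.55 + 1/20.3) = 3.022 Ω.
V_A by voltage divider: V_A = 4.93 × 3.022/(10.6 + 3.022) = 1.094 V.
I(R1) = V_A / R1 = 1.094/3.55 = 0.3081 A.
(Check via current divider: I_total = 0.3619 A; share G_k/ΣG = 0.8512 → same result.)

I ≈ 0.308 A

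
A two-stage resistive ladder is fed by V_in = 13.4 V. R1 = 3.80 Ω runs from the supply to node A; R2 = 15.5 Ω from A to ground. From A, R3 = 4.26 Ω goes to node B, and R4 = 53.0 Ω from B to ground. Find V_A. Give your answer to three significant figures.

V_A ≈ 10.2 V

Looking into the second stage from A: R3 + R4 = 57.26 Ω appears in parallel with R2.
R2 ‖ (R3+R4) = 12.20 Ω.
V_A = 13.4 × 12.20/(3.80 + 12.20) = 10.22 V.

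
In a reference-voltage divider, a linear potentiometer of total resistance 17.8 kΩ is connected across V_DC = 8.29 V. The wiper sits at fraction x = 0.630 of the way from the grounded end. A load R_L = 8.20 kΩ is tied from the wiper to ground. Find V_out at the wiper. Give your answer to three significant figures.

Split the track: R_lower = x·R_p = 11.21 kΩ, R_upper = (1−x)·R_p = 6.586 kΩ.
R_L loads the lower segment: effective lower R = 4.737 kΩ.
V_out = 8.29 × 4.737/(6.586 + 4.737) = 3.468 V.

V_out ≈ 3.47 V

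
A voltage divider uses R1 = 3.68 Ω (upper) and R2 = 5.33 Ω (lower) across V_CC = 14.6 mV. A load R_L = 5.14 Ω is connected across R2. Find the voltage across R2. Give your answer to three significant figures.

The load sits in parallel with R2, giving an effective lower resistance R2' = R2·R_L/(R2+R_L) = 2.617 Ω.
Now apply the divider: V_out = 14.6 × 0.4156 = 6.067 mV.
(Unloaded it would be 8.64 mV; the load pulls it down.)

V_out ≈ 6.07 mV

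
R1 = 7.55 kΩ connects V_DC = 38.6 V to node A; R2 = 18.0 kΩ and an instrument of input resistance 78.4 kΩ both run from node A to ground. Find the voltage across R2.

R2 ‖ R_L = (18.0 × 78.4)/(18.0 + 78.4) = 14.64 kΩ.
Then V_out = V_DC · R2'/(R1 + R2') = 38.6 × 14.64/22.19 = 25.47 V.
(Unloaded it would be 27.2 V; the load pulls it down.)

V_out ≈ 25.5 V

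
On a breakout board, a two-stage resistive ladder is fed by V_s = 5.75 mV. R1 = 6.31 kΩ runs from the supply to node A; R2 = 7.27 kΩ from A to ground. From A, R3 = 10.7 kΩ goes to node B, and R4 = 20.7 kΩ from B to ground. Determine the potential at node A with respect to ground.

V_A ≈ 2.78 mV

Looking into the second stage from A: R3 + R4 = 31.40 kΩ appears in parallel with R2.
Effective lower resistance at A: R2 ‖ 31.40 = 5.903 kΩ.
V_A = 5.75 × 5.903/(6.31 + 5.903) = 2.779 mV.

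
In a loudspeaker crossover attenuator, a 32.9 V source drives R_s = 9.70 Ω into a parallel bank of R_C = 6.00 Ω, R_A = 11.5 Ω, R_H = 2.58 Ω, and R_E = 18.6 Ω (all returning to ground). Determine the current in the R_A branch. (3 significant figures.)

Combine the parallel branches: R_p = (1/6.00 + 1/11.5 + 1/2.58 + 1/18.6)⁻¹ = 1.439 Ω.
Node voltage V_A = V_in · R_p/(R_s + R_p) = 32.9 × 0.1292 = 4.250 V.
Branch current I = V_A/R_A = 4.250/11.5 = 0.3696 A.
(Equivalently: I_total = 2.954 A, then current-divider fraction G_k/ΣG = 0.1251.)

I ≈ 0.370 A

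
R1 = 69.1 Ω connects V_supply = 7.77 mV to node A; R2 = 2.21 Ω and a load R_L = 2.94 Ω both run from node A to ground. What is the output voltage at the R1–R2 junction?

V_out ≈ 0.139 mV

R2 ‖ R_L = (2.21 × 2.94)/(2.21 + 2.94) = 1.262 Ω.
Now apply the divider: V_out = 7.77 × 0.01793 = 0.1393 mV.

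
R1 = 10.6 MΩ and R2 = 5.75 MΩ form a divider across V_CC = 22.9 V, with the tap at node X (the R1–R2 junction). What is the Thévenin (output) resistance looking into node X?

Zeroing V_CC shorts the top of R1 to ground, so R_th = R1 ‖ R2 = 3.728 MΩ.

R_th ≈ 3.73 MΩ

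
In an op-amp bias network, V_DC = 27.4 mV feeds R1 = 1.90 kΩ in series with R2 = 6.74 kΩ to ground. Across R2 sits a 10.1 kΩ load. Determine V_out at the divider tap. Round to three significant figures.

V_out ≈ 18.6 mV

R2 ‖ R_L = (6.74 × 10.1)/(6.74 + 10.1) = 4.042 kΩ.
Then V_out = V_DC · R2'/(R1 + R2') = 27.4 × 4.042/5.942 = 18.64 mV.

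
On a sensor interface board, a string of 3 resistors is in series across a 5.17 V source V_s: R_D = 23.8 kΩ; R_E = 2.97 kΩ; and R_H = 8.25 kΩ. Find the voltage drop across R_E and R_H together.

V ≈ 1.66 V

Total series resistance ΣR = 23.8 + 2.97 + 8.25 = 35.02 kΩ.
R_{R_E..R_H} = 2.97 + 8.25 = 11.22 kΩ.
V = V_s · R/ΣR = 5.17 × 0.3204 = 1.656 V.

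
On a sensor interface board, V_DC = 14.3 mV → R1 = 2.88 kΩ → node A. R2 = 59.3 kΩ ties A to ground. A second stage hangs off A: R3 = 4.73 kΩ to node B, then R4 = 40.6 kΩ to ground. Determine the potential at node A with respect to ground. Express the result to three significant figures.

V_A ≈ 12.9 mV

Looking into the second stage from A: R3 + R4 = 45.33 kΩ appears in parallel with R2.
Effective lower resistance at A: R2 ‖ 45.33 = 25.69 kΩ.
V_A = 14.3 × 25.69/(2.88 + 25.69) = 12.86 mV.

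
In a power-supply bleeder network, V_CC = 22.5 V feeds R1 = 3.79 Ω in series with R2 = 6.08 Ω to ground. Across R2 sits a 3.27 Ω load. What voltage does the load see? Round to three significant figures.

R2 ‖ R_L = (6.08 × 3.27)/(6.08 + 3.27) = 2.126 Ω.
Now apply the divider: V_out = 22.5 × 0.3594 = 8.087 V.
(Unloaded it would be 13.9 V; the load pulls it down.)

V_out ≈ 8.09 V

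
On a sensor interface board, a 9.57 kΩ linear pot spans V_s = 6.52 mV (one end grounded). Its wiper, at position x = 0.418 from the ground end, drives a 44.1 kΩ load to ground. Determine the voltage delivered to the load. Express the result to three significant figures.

V_out ≈ 2.59 mV

Lower segment x·R_p = 4.000 kΩ; upper segment (1−x)·R_p = 5.570 kΩ.
R_L loads the lower segment: effective lower R = 3.668 kΩ.
Loaded-divider output: V_out = 6.52 × 0.3970 = 2.589 mV.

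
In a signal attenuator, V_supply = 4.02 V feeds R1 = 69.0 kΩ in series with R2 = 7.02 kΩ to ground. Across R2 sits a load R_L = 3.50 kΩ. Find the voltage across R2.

V_out ≈ 0.132 V

The load sits in parallel with R2, giving an effective lower resistance R2' = R2·R_L/(R2+R_L) = 2.336 kΩ.
Then V_out = V_supply · R2'/(R1 + R2') = 4.02 × 2.336/71.34 = 0.1316 V.
(Unloaded it would be 0.371 V; the load pulls it down.)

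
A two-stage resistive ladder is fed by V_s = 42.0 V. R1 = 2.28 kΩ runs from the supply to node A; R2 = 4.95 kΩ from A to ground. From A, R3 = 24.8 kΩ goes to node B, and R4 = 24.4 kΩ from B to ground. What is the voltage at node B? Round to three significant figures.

The second stage (R3 + R4 = 49.20 kΩ) loads node A in parallel with R2.
Effective lower resistance at A: R2 ‖ 49.20 = 4.498 kΩ.
So V_A = 42.0 × 0.6636 = 27.87 V.
V_B = V_A × 0.4959 = 13.82 V.

V_B ≈ 13.8 V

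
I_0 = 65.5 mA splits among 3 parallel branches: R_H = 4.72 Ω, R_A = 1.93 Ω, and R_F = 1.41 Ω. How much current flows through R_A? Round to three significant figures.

ΣG = 1/4.72 + 1/1.93 + 1/1.41 = 1.439.
Current divider: I(R_A) = I_0 · G_k/ΣG = 65.5 × (0.5181/1.439) = 65.5 × 0.3600 = 23.58 mA.

I ≈ 23.6 mA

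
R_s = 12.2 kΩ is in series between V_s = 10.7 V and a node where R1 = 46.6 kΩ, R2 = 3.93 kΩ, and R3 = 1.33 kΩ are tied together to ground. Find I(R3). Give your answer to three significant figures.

I ≈ 0.594 mA

Parallel bank: R_p = 1/(1/46.6 + 1/3.93 + 1/1.33) = 0.9730 kΩ.
Node voltage V_A = V_s · R_p/(R_s + R_p) = 10.7 × 0.07386 = 0.7903 V.
I(R3) = V_A / R3 = 0.7903/1.33 = 0.5942 mA.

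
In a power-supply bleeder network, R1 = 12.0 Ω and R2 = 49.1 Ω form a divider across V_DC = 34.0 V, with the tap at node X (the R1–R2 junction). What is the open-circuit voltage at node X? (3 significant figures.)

V_th ≈ 27.3 V

With X open, the divider is unloaded: V_th = 34.0 × 49.1/61.10 = 27.32 V.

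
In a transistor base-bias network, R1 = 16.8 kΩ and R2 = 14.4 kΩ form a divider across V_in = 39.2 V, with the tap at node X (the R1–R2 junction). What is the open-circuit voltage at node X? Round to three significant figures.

V_th is the unloaded tap voltage: V_in · R2/(R1+R2) = 39.2 × 0.4615 = 18.09 V.

V_th ≈ 18.1 V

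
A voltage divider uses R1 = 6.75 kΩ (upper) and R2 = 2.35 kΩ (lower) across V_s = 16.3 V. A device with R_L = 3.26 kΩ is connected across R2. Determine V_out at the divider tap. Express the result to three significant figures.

V_out ≈ 2.74 V

The load sits in parallel with R2, giving an effective lower resistance R2' = R2·R_L/(R2+R_L) = 1.366 kΩ.
Now apply the divider: V_out = 16.3 × 0.1683 = 2.743 V.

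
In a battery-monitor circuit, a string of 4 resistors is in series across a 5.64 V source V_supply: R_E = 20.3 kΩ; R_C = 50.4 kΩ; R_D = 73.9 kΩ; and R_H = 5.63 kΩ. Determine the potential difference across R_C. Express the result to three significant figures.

V ≈ 1.89 V

Total series resistance ΣR = 20.3 + 50.4 + 73.9 + 5.63 = 150.2 kΩ.
Voltage divider: V = V_supply · (50.40 / 150.2) = 5.64 × 0.3355 = 1.892 V.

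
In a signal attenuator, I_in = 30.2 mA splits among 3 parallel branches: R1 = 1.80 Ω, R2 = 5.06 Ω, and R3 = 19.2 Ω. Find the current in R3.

Conductances: ΣG = 1/1.80 + 1/5.06 + 1/19.2 = 0.8053 (1/Ω).
Current divider: I(R3) = I_in · G_k/ΣG = 30.2 × (0.05208/0.8053) = 30.2 × 0.06468 = 1.953 mA.

I ≈ 1.95 mA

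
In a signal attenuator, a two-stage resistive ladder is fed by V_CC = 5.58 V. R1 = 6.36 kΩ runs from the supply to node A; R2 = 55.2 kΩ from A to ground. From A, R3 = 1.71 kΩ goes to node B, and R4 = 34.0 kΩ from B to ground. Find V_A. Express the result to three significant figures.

V_A ≈ 4.31 V

Node A sees R2 in parallel with the series input of stage 2, R3 + R4 = 35.71 kΩ.
R2 ‖ (R3+R4) = 21.68 kΩ.
V_A = 5.58 × 21.68/(6.36 + 21.68) = 4.314 V.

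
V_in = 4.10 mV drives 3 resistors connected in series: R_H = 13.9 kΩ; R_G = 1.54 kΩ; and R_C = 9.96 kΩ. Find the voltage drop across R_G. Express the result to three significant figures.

Total series resistance ΣR = 13.9 + 1.54 + 9.96 = 25.40 kΩ.
Voltage divider: V = V_in · (1.540 / 25.40) = 4.10 × 0.06063 = 0.2486 mV.

V ≈ 0.249 mV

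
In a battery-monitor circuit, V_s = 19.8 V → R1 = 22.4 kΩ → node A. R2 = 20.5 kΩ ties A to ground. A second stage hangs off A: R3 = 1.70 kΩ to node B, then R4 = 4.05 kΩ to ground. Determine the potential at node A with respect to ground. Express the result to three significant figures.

V_A ≈ 3.31 V

The second stage (R3 + R4 = 5.750 kΩ) loads node A in parallel with R2.
R2 ‖ (R3+R4) = 4.490 kΩ.
V_A = 19.8 × 4.490/(22.4 + 4.490) = 3.306 V.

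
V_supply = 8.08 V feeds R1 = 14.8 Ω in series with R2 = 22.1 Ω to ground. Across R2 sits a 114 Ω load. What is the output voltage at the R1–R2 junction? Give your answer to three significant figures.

The load sits in parallel with R2, giving an effective lower resistance R2' = R2·R_L/(R2+R_L) = 18.51 Ω.
Voltage divider with the loaded lower leg: V_out = 8.08 × 18.51/(14.8 + 18.51) = 8.08 × 0.5557 = 4.490 V.
(Unloaded it would be 4.84 V; the load pulls it down.)

V_out ≈ 4.49 V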